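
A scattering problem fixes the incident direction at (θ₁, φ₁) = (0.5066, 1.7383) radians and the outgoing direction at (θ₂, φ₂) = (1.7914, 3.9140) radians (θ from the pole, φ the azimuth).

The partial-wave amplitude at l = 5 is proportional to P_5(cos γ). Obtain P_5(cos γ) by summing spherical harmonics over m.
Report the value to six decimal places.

-0.171899

Expand P_5 via completeness: Σ_{m} conj(Y_{5,m}) at Ω₁ times Y_{5,m} at Ω₂ —
  term(m=-5) = -0.00060 + 0.00509j   from Y*(Ω₁)=-0.00927 + 0.00835j, Y(Ω₂)=0.30854 - 0.27085j
  term(m=-4) = 0.01554 + 0.01369j   from Y*(Ω₁)=0.05575 + 0.04417j, Y(Ω₂)=0.29075 + 0.01512j
  term(m=-3) = -0.04125 + 0.01027j   from Y*(Ω₁)=0.11193 - 0.20368j, Y(Ω₂)=-0.12419 - 0.13427j
  term(m=-2) = -0.04820 + 0.12768j   from Y*(Ω₁)=-0.42626 - 0.14839j, Y(Ω₂)=0.00786 - 0.30227j
  term(m=-1) = -0.02684 - 0.03882j   from Y*(Ω₁)=-0.06664 + 0.39410j, Y(Ω₂)=-0.08457 + 0.08240j
  term(m=+0) = 0.05222 + 0.00000j   from Y*(Ω₁)=-0.17303 + 0.00000j, Y(Ω₂)=-0.30179 + 0.00000j
  term(m=+1) = -0.02684 + 0.03882j   from Y*(Ω₁)=0.06664 + 0.39410j, Y(Ω₂)=0.08457 + 0.08240j
  term(m=+2) = -0.04820 - 0.12768j   from Y*(Ω₁)=-0.42626 + 0.14839j, Y(Ω₂)=0.00786 + 0.30227j
  term(m=+3) = -0.04125 - 0.01027j   from Y*(Ω₁)=-0.11193 - 0.20368j, Y(Ω₂)=0.12419 - 0.13427j
  term(m=+4) = 0.01554 - 0.01369j   from Y*(Ω₁)=0.05575 - 0.04417j, Y(Ω₂)=0.29075 - 0.01512j
  term(m=+5) = -0.00060 - 0.00509j   from Y*(Ω₁)=0.00927 + 0.00835j, Y(Ω₂)=-0.30854 - 0.27085j
Accumulated sum -0.15047 + 0.00000j; after 4π/(2l+1) scaling, -0.17190 + 0.00000j ⇒ P_5 = -0.171899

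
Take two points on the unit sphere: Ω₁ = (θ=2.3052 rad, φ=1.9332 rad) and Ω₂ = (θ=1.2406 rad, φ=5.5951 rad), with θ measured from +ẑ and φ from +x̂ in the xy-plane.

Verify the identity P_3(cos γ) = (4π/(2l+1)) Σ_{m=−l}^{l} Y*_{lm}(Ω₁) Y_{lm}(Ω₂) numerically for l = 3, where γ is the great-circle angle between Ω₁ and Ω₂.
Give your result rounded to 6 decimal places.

-0.171705

Term-by-term m-sum for l=3 (normalisation 4π/7 = 1.795196):
  m=-3: +0.151040-0.079323i × -0.167299+0.311058i = -0.000595+0.060253i  (running Σ = -0.000595+0.060253i)
  m=-2: +0.282460+0.250149i × +0.057347+0.290925i = -0.056576+0.096520i  (running Σ = -0.057171+0.156773i)
  m=-1: -0.105916+0.279351i × -0.112029-0.092101i = +0.037594-0.021540i  (running Σ = -0.019577+0.135233i)
  m=0: +0.188695-0.000000i × -0.299386+0.000000i = -0.056493+0.000000i  (running Σ = -0.076070+0.135233i)
  m=1: +0.105916+0.279351i × +0.112029-0.092101i = +0.037594+0.021540i  (running Σ = -0.038475+0.156773i)
  m=2: +0.282460-0.250149i × +0.057347-0.290925i = -0.056576-0.096520i  (running Σ = -0.095052+0.060253i)
  m=3: -0.151040-0.079323i × +0.167299+0.311058i = -0.000595-0.060253i  (running Σ = -0.095647+0.000000i)
Accumulated sum -0.095647+0.000000i; after 4π/(2l+1) scaling, -0.171705+0.000000i ⇒ P_3 = -0.171705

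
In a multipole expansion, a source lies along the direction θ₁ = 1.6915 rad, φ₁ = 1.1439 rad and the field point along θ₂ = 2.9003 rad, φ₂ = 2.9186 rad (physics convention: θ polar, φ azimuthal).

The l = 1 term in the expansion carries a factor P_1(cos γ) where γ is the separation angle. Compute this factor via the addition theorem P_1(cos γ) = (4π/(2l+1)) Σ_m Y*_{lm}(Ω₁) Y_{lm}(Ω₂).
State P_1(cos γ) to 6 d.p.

0.068887

Term-by-term m-sum for l=1 (normalisation 4π/3 = 4.188790):
  m=-1: Y*=(0.142010, 0.312200)  Y=(-0.080514, -0.018258)  product (-0.005734, -0.027729)
  m=+0: Y*=(-0.058833, -0.000000)  Y=(-0.474448, 0.000000)  product (0.027913, 0.000000)
  m=+1: Y*=(-0.142010, 0.312200)  Y=(0.080514, -0.018258)  product (-0.005734, 0.027729)
Total Σ_m = (0.016446, 0.000000). Multiply by 4.188790: (0.068887, 0.000000). P_1(cos γ) = 0.068887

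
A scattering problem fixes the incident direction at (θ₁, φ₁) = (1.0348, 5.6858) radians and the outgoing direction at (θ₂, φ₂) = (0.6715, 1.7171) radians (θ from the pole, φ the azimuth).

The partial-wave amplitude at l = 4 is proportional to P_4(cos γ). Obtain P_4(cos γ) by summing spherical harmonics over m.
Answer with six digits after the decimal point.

0.369684

Expand P_4 via completeness: Σ_{m} conj(Y_{4,m}) at Ω₁ times Y_{4,m} at Ω₂ —
  term(m=-4) = (-0.015810, -0.002662)   from Y*(Ω₁)=(-0.176583, -0.165182), Y(Ω₂)=(0.055273, -0.036626)
  term(m=-3) = (0.075721, -0.058800)   from Y*(Ω₁)=(-0.089193, -0.396331), Y(Ω₂)=(0.100286, 0.213624)
  term(m=-2) = (-0.007248, 0.086689)   from Y*(Ω₁)=(0.074977, -0.189907), Y(Ω₂)=(-0.407961, 0.122900)
  term(m=-1) = (0.049106, 0.053383)   from Y*(Ω₁)=(-0.201684, 0.137207), Y(Ω₂)=(-0.043349, -0.294176)
  term(m=+0) = (0.061230, 0.000000)   from Y*(Ω₁)=(-0.258494, -0.000000), Y(Ω₂)=(-0.236872, 0.000000)
  term(m=+1) = (0.049106, -0.053383)   from Y*(Ω₁)=(0.201684, 0.137207), Y(Ω₂)=(0.043349, -0.294176)
  term(m=+2) = (-0.007248, -0.086689)   from Y*(Ω₁)=(0.074977, 0.189907), Y(Ω₂)=(-0.407961, -0.122900)
  term(m=+3) = (0.075721, 0.058800)   from Y*(Ω₁)=(0.089193, -0.396331), Y(Ω₂)=(-0.100286, 0.213624)
  term(m=+4) = (-0.015810, 0.002662)   from Y*(Ω₁)=(-0.176583, 0.165182), Y(Ω₂)=(0.055273, 0.036626)
Accumulated sum (0.264767, -0.000000); after 4π/(2l+1) scaling, (0.369684, -0.000000) ⇒ P_4 = 0.369684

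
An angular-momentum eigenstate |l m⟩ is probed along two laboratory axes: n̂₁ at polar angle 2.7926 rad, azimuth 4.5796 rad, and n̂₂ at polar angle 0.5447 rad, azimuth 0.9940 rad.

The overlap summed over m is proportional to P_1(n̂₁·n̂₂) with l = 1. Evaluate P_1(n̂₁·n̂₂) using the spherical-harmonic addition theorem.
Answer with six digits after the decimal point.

-0.963730

Expand P_1 via completeness: Σ_{m} conj(Y_{1,m}) at Ω₁ times Y_{1,m} at Ω₂ —
  term(m=-1) = -0.01910 - 0.00909j   from Y*(Ω₁)=-0.01564 - 0.11710j, Y(Ω₂)=0.09763 - 0.15006j
  term(m=+0) = -0.19188 + 0.00000j   from Y*(Ω₁)=-0.45915 + 0.00000j, Y(Ω₂)=0.41789 + 0.00000j
  term(m=+1) = -0.01910 + 0.00909j   from Y*(Ω₁)=0.01564 - 0.11710j, Y(Ω₂)=-0.09763 - 0.15006j
Total Σ_m = -0.23007 + 0.00000j. Multiply by 4.188790: -0.96373 + 0.00000j. P_1(cos γ) = -0.963730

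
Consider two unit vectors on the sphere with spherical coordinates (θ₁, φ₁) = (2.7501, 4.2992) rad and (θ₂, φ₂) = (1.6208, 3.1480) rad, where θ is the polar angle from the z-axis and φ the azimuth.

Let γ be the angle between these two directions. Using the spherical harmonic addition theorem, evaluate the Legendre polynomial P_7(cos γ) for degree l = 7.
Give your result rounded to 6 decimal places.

-0.293731

Expand P_7 via completeness: Σ_{m} conj(Y_{7,m}) at Ω₁ times Y_{7,m} at Ω₂ —
  m=-7: +0.000145-0.000571i × -0.495182+0.022225i = -0.000059+0.000286i  (running Σ = -0.000059+0.000286i)
  m=-6: -0.004209-0.003283i × -0.092749+0.003567i = +0.000402+0.000289i  (running Σ = +0.000343+0.000575i)
  m=-5: -0.026394+0.014253i × +0.352618-0.011301i = -0.009146+0.005324i  (running Σ = -0.008803+0.005900i)
  m=-4: +0.009544+0.116185i × +0.108271-0.002776i = +0.001356+0.012553i  (running Σ = -0.007447+0.018452i)
  m=-3: +0.296418+0.101938i × -0.312524+0.006008i = -0.093250-0.030077i  (running Σ = -0.100698-0.011625i)
  m=-2: +0.362462-0.393457i × -0.114865+0.001472i = -0.041055+0.045728i  (running Σ = -0.141752+0.034103i)
  m=-1: -0.162137-0.369814i × +0.297646-0.001907i = -0.048965-0.109764i  (running Σ = -0.190717-0.075661i)
  m=0: +0.263894-0.000000i × +0.116785+0.000000i = +0.030819+0.000000i  (running Σ = -0.159898-0.075661i)
  m=1: +0.162137-0.369814i × -0.297646-0.001907i = -0.048965+0.109764i  (running Σ = -0.208863+0.034103i)
  m=2: +0.362462+0.393457i × -0.114865-0.001472i = -0.041055-0.045728i  (running Σ = -0.249918-0.011625i)
  m=3: -0.296418+0.101938i × +0.312524+0.006008i = -0.093250+0.030077i  (running Σ = -0.343168+0.018452i)
  m=4: +0.009544-0.116185i × +0.108271+0.002776i = +0.001356-0.012553i  (running Σ = -0.341812+0.005900i)
  m=5: +0.026394+0.014253i × -0.352618-0.011301i = -0.009146-0.005324i  (running Σ = -0.350958+0.000575i)
  m=6: -0.004209+0.003283i × -0.092749-0.003567i = +0.000402-0.000289i  (running Σ = -0.350556+0.000286i)
  m=7: -0.000145-0.000571i × +0.495182+0.022225i = -0.000059-0.000286i  (running Σ = -0.350615+0.000000i)
Accumulated sum -0.350615+0.000000i; after 4π/(2l+1) scaling, -0.293731+0.000000i ⇒ P_7 = -0.293731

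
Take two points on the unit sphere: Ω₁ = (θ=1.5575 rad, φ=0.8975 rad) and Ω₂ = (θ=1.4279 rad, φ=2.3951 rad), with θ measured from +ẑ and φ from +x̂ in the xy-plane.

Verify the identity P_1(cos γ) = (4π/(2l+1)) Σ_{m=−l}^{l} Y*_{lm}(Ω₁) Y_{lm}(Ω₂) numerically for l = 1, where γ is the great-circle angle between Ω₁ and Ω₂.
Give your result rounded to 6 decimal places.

Term-by-term m-sum for l=1 (normalisation 4π/3 = 4.188790):
  [-1]  conj(Y_{1,-1})(Ω₁) = +0.215419+0.270073i ; Y_{1,-1}(Ω₂) = -0.251034-0.232223i ; Δ = +0.008640-0.117823i
  [+0]  conj(Y_{1,0})(Ω₁) = +0.006496-0.000000i ; Y_{1,0}(Ω₂) = +0.069582+0.000000i ; Δ = +0.000452+0.000000i
  [+1]  conj(Y_{1,1})(Ω₁) = -0.215419+0.270073i ; Y_{1,1}(Ω₂) = +0.251034-0.232223i ; Δ = +0.008640+0.117823i
Total Σ_m = +0.017731+0.000000i. Multiply by 4.188790: +0.074273+0.000000i. P_1(cos γ) = 0.074273

0.074273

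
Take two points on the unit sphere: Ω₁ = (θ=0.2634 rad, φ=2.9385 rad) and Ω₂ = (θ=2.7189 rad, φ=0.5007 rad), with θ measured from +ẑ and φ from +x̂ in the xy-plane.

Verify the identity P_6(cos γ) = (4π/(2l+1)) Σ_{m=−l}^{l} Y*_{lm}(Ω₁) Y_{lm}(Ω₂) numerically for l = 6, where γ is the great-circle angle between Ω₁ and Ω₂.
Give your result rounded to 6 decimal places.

Expand P_6 via completeness: Σ_{m} conj(Y_{6,m}) at Ω₁ times Y_{6,m} at Ω₂ —
  m=-6: 0.00005 - 0.00014j × -0.00228 - 0.00032j = -0.00000 + 0.00000j  (running Σ = -0.00000 + 0.00000j)
  m=-5: -0.00102 + 0.00164j × 0.01424 + 0.01056j = -0.00003 + 0.00001j  (running Σ = -0.00003 + 0.00001j)
  m=-4: 0.01044 - 0.01101j × -0.03447 - 0.07477j = -0.00118 - 0.00040j  (running Σ = -0.00122 - 0.00039j)
  m=-3: -0.06604 + 0.04608j × -0.01731 + 0.25156j = -0.01045 - 0.01741j  (running Σ = -0.01167 - 0.01780j)
  m=-2: 0.26160 - 0.11251j × 0.26171 - 0.40885j = 0.02246 - 0.13640j  (running Σ = 0.01080 - 0.15420j)
  m=-1: -0.57932 + 0.11930j × -0.38891 + 0.21282j = 0.19992 - 0.16969j  (running Σ = 0.21071 - 0.32389j)
  m=0: 0.39899 + 0.00000j × -0.16957 + 0.00000j = -0.06766 + 0.00000j  (running Σ = 0.14306 - 0.32389j)
  m=1: 0.57932 + 0.11930j × 0.38891 + 0.21282j = 0.19992 + 0.16969j  (running Σ = 0.34298 - 0.15420j)
  m=2: 0.26160 + 0.11251j × 0.26171 + 0.40885j = 0.02246 + 0.13640j  (running Σ = 0.36544 - 0.01780j)
  m=3: 0.06604 + 0.04608j × 0.01731 + 0.25156j = -0.01045 + 0.01741j  (running Σ = 0.35499 - 0.00039j)
  m=4: 0.01044 + 0.01101j × -0.03447 + 0.07477j = -0.00118 + 0.00040j  (running Σ = 0.35380 + 0.00001j)
  m=5: 0.00102 + 0.00164j × -0.01424 + 0.01056j = -0.00003 - 0.00001j  (running Σ = 0.35377 + 0.00000j)
  m=6: 0.00005 + 0.00014j × -0.00228 + 0.00032j = -0.00000 - 0.00000j  (running Σ = 0.35377 + 0.00000j)
Σ over m = 0.35377 + 0.00000j; ×(4π/13) → 0.34197 + 0.00000j. Real part: 0.341971

0.341971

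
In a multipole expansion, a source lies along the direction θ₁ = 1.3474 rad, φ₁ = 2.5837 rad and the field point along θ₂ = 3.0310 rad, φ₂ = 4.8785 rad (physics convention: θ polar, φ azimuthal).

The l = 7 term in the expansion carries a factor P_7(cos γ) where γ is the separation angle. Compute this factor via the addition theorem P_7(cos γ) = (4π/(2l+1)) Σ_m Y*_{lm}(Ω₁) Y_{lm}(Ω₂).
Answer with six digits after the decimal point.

0.236403

Term-by-term m-sum for l=7 (normalisation 4π/15 = 0.837758):
  m=-7: 0.30285 - 0.28996j × -0.00000 - 0.00000j = -0.00000 + 0.00000j  (running Σ = -0.00000 + 0.00000j)
  m=-6: -0.34890 + 0.07282j × 0.00000 - 0.00000j = -0.00000 + 0.00000j  (running Σ = -0.00000 + 0.00000j)
  m=-5: -0.10992 - 0.04039j × 0.00005 + 0.00005j = -0.00000 - 0.00001j  (running Σ = -0.00000 - 0.00001j)
  m=-4: 0.21311 + 0.27415j × -0.00084 + 0.00066j = -0.00036 - 0.00009j  (running Σ = -0.00036 - 0.00010j)
  m=-3: 0.00111 + 0.01073j × -0.00550 - 0.01010j = 0.00010 - 0.00007j  (running Σ = -0.00026 - 0.00017j)
  m=-2: 0.14407 - 0.29446j × 0.08215 - 0.02834j = 0.00349 - 0.02827j  (running Σ = 0.00323 - 0.02844j)
  m=-1: -0.02559 + 0.01597j × 0.06860 + 0.40919j = -0.00829 - 0.00938j  (running Σ = -0.00506 - 0.03781j)
  m=0: -0.32008 + 0.00000j × -0.91324 + 0.00000j = 0.29231 + 0.00000j  (running Σ = 0.28725 - 0.03781j)
  m=1: 0.02559 + 0.01597j × -0.06860 + 0.40919j = -0.00829 + 0.00938j  (running Σ = 0.27896 - 0.02844j)
  m=2: 0.14407 + 0.29446j × 0.08215 + 0.02834j = 0.00349 + 0.02827j  (running Σ = 0.28245 - 0.00017j)
  m=3: -0.00111 + 0.01073j × 0.00550 - 0.01010j = 0.00010 + 0.00007j  (running Σ = 0.28255 - 0.00010j)
  m=4: 0.21311 - 0.27415j × -0.00084 - 0.00066j = -0.00036 + 0.00009j  (running Σ = 0.28219 - 0.00001j)
  m=5: 0.10992 - 0.04039j × -0.00005 + 0.00005j = -0.00000 + 0.00001j  (running Σ = 0.28219 + 0.00000j)
  m=6: -0.34890 - 0.07282j × 0.00000 + 0.00000j = -0.00000 - 0.00000j  (running Σ = 0.28219 + 0.00000j)
  m=7: -0.30285 - 0.28996j × 0.00000 - 0.00000j = -0.00000 - 0.00000j  (running Σ = 0.28219 + 0.00000j)
Total Σ_m = 0.28219 + 0.00000j. Multiply by 0.837758: 0.23640 + 0.00000j. P_7(cos γ) = 0.236403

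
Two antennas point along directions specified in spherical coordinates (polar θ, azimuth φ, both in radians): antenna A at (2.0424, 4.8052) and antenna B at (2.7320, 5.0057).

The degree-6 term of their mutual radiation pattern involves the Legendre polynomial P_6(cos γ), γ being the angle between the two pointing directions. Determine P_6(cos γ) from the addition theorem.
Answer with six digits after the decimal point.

Term-by-term m-sum for l=6 (normalisation 4π/13 = 0.966644):
  [-6]  conj(Y_{6,-6})(Ω₁) = (-0.204969, -0.127612) ; Y_{6,-6}(Ω₂) = (0.000362, 0.001893) ; Δ = (0.000167, -0.000434)
  [-5]  conj(Y_{6,-5})(Ω₁) = (-0.190915, 0.381442) ; Y_{6,-5}(Ω₂) = (-0.015292, -0.001600) ; Δ = (0.003530, -0.005527)
  [-4]  conj(Y_{6,-4})(Ω₁) = (0.266018, 0.103560) ; Y_{6,-4}(Ω₂) = (0.028681, -0.068303) ; Δ = (0.014703, -0.015200)
  [-3]  conj(Y_{6,-3})(Ω₁) = (-0.041953, 0.146761) ; Y_{6,-3}(Ω₂) = (0.181932, 0.150420) ; Δ = (-0.029708, 0.020390)
  [-2]  conj(Y_{6,-2})(Ω₁) = (0.332623, 0.062461) ; Y_{6,-2}(Ω₂) = (-0.396514, 0.263552) ; Δ = (-0.148351, 0.062897)
  [-1]  conj(Y_{6,-1})(Ω₁) = (-0.003304, 0.035493) ; Y_{6,-1}(Ω₂) = (-0.135784, -0.449584) ; Δ = (0.016406, -0.003334)
  [+0]  conj(Y_{6,0})(Ω₁) = (0.335890, -0.000000) ; Y_{6,0}(Ω₂) = (-0.130801, 0.000000) ; Δ = (-0.043935, 0.000000)
  [+1]  conj(Y_{6,1})(Ω₁) = (0.003304, 0.035493) ; Y_{6,1}(Ω₂) = (0.135784, -0.449584) ; Δ = (0.016406, 0.003334)
  [+2]  conj(Y_{6,2})(Ω₁) = (0.332623, -0.062461) ; Y_{6,2}(Ω₂) = (-0.396514, -0.263552) ; Δ = (-0.148351, -0.062897)
  [+3]  conj(Y_{6,3})(Ω₁) = (0.041953, 0.146761) ; Y_{6,3}(Ω₂) = (-0.181932, 0.150420) ; Δ = (-0.029708, -0.020390)
  [+4]  conj(Y_{6,4})(Ω₁) = (0.266018, -0.103560) ; Y_{6,4}(Ω₂) = (0.028681, 0.068303) ; Δ = (0.014703, 0.015200)
  [+5]  conj(Y_{6,5})(Ω₁) = (0.190915, 0.381442) ; Y_{6,5}(Ω₂) = (0.015292, -0.001600) ; Δ = (0.003530, 0.005527)
  [+6]  conj(Y_{6,6})(Ω₁) = (-0.204969, 0.127612) ; Y_{6,6}(Ω₂) = (0.000362, -0.001893) ; Δ = (0.000167, 0.000434)
Accumulated sum (-0.330442, -0.000000); after 4π/(2l+1) scaling, (-0.319420, -0.000000) ⇒ P_6 = -0.319420

-0.319420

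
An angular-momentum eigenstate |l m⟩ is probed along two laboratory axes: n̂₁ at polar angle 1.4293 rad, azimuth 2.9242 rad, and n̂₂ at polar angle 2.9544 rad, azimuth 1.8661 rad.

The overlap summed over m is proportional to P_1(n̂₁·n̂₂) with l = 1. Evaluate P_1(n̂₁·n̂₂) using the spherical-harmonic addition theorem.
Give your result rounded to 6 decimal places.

Term-by-term m-sum for l=1 (normalisation 4π/3 = 4.188790):
  m=-1: (-0.333991, 0.073773) × (-0.018712, -0.061514) = (0.010788, 0.019165)  (running Σ = (0.010788, 0.019165))
  m=0: (0.068905, -0.000000) × (-0.480067, 0.000000) = (-0.033079, 0.000000)  (running Σ = (-0.022291, 0.019165))
  m=1: (0.333991, 0.073773) × (0.018712, -0.061514) = (0.010788, -0.019165)  (running Σ = (-0.011503, 0.000000))
Accumulated sum (-0.011503, 0.000000); after 4π/(2l+1) scaling, (-0.048185, 0.000000) ⇒ P_1 = -0.048185

-0.048185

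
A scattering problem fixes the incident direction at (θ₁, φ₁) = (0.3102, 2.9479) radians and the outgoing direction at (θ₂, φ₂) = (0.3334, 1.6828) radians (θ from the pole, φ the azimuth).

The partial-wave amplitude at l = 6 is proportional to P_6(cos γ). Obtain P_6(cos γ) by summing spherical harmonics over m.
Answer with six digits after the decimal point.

Expand P_6 via completeness: Σ_{m} conj(Y_{6,m}) at Ω₁ times Y_{6,m} at Ω₂ —
  [-6]  conj(Y_{6,-6})(Ω₁) = 0.00016 - 0.00036j ; Y_{6,-6}(Ω₂) = -0.00046 + 0.00037j ; Δ = 0.00000 + 0.00000j
  [-5]  conj(Y_{6,-5})(Ω₁) = -0.00239 + 0.00348j ; Y_{6,-5}(Ω₂) = -0.00315 - 0.00503j ; Δ = 0.00003 + 0.00000j
  [-4]  conj(Y_{6,-4})(Ω₁) = 0.01987 - 0.01945j ; Y_{6,-4}(Ω₂) = 0.03254 - 0.01564j ; Δ = 0.00034 - 0.00094j
  [-3]  conj(Y_{6,-3})(Ω₁) = -0.10286 + 0.06755j ; Y_{6,-3}(Ω₂) = 0.04853 + 0.13894j ; Δ = -0.01438 - 0.01101j
  [-2]  conj(Y_{6,-2})(Ω₁) = 0.33196 - 0.13544j ; Y_{6,-2}(Ω₂) = -0.38219 + 0.08708j ; Δ = -0.11508 + 0.08067j
  [-1]  conj(Y_{6,-1})(Ω₁) = -0.57959 + 0.11369j ; Y_{6,-1}(Ω₂) = -0.06440 - 0.57261j ; Δ = 0.10243 + 0.32456j
  [+0]  conj(Y_{6,0})(Ω₁) = 0.21875 + 0.00000j ; Y_{6,0}(Ω₂) = 0.13092 + 0.00000j ; Δ = 0.02864 + 0.00000j
  [+1]  conj(Y_{6,1})(Ω₁) = 0.57959 + 0.11369j ; Y_{6,1}(Ω₂) = 0.06440 - 0.57261j ; Δ = 0.10243 - 0.32456j
  [+2]  conj(Y_{6,2})(Ω₁) = 0.33196 + 0.13544j ; Y_{6,2}(Ω₂) = -0.38219 - 0.08708j ; Δ = -0.11508 - 0.08067j
  [+3]  conj(Y_{6,3})(Ω₁) = 0.10286 + 0.06755j ; Y_{6,3}(Ω₂) = -0.04853 + 0.13894j ; Δ = -0.01438 + 0.01101j
  [+4]  conj(Y_{6,4})(Ω₁) = 0.01987 + 0.01945j ; Y_{6,4}(Ω₂) = 0.03254 + 0.01564j ; Δ = 0.00034 + 0.00094j
  [+5]  conj(Y_{6,5})(Ω₁) = 0.00239 + 0.00348j ; Y_{6,5}(Ω₂) = 0.00315 - 0.00503j ; Δ = 0.00003 - 0.00000j
  [+6]  conj(Y_{6,6})(Ω₁) = 0.00016 + 0.00036j ; Y_{6,6}(Ω₂) = -0.00046 - 0.00037j ; Δ = 0.00000 - 0.00000j
Accumulated sum -0.02468 - 0.00000j; after 4π/(2l+1) scaling, -0.02386 - 0.00000j ⇒ P_6 = -0.023860

-0.023860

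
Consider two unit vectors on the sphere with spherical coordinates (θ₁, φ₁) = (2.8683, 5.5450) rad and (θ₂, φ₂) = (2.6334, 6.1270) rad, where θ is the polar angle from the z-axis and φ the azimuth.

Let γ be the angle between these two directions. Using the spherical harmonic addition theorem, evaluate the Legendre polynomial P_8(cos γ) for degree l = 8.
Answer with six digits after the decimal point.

-0.132760

Addition theorem: P_8(cos γ) = (4π/17) Σ_m Y*_{lm}(Ω₁) Y_{lm}(Ω₂), m = −8…8:
  term(m=-8) = (-0.000000, 0.000000)   from Y*(Ω₁)=(0.000013, 0.000005), Y(Ω₂)=(0.000512, 0.001537)
  term(m=-7) = (-0.000001, 0.000002)   from Y*(Ω₁)=(-0.000091, -0.000186), Y(Ω₂)=(-0.005347, -0.010333)
  term(m=-6) = (-0.000092, 0.000034)   from Y*(Ω₁)=(-0.000525, 0.001803), Y(Ω₂)=(0.030914, 0.042072)
  term(m=-5) = (-0.001949, -0.000460)   from Y*(Ω₁)=(0.010433, -0.006387), Y(Ω₂)=(-0.116290, -0.115255)
  term(m=-4) = (-0.014576, -0.015422)   from Y*(Ω₁)=(-0.057782, -0.011044), Y(Ω₂)=(0.292584, 0.210980)
  term(m=-3) = (-0.018487, -0.104435)   from Y*(Ω₁)=(0.123262, 0.164261), Y(Ω₂)=(-0.460778, -0.233223)
  term(m=-2) = (0.065410, -0.151824)   from Y*(Ω₁)=(0.045729, -0.482846), Y(Ω₂)=(0.324356, 0.104749)
  term(m=-1) = (-0.109557, 0.072092)   from Y*(Ω₁)=(-0.464390, 0.422487), Y(Ω₂)=(0.206355, 0.032494)
  term(m=+0) = (-0.021093, 0.000000)   from Y*(Ω₁)=(0.049692, -0.000000), Y(Ω₂)=(-0.424483, 0.000000)
  term(m=+1) = (-0.109557, -0.072092)   from Y*(Ω₁)=(0.464390, 0.422487), Y(Ω₂)=(-0.206355, 0.032494)
  term(m=+2) = (0.065410, 0.151824)   from Y*(Ω₁)=(0.045729, 0.482846), Y(Ω₂)=(0.324356, -0.104749)
  term(m=+3) = (-0.018487, 0.104435)   from Y*(Ω₁)=(-0.123262, 0.164261), Y(Ω₂)=(0.460778, -0.233223)
  term(m=+4) = (-0.014576, 0.015422)   from Y*(Ω₁)=(-0.057782, 0.011044), Y(Ω₂)=(0.292584, -0.210980)
  term(m=+5) = (-0.001949, 0.000460)   from Y*(Ω₁)=(-0.010433, -0.006387), Y(Ω₂)=(0.116290, -0.115255)
  term(m=+6) = (-0.000092, -0.000034)   from Y*(Ω₁)=(-0.000525, -0.001803), Y(Ω₂)=(0.030914, -0.042072)
  term(m=+7) = (-0.000001, -0.000002)   from Y*(Ω₁)=(0.000091, -0.000186), Y(Ω₂)=(0.005347, -0.010333)
  term(m=+8) = (-0.000000, -0.000000)   from Y*(Ω₁)=(0.000013, -0.000005), Y(Ω₂)=(0.000512, -0.001537)
Σ over m = (-0.179600, 0.000000); ×(4π/17) → (-0.132760, 0.000000). Real part: -0.132760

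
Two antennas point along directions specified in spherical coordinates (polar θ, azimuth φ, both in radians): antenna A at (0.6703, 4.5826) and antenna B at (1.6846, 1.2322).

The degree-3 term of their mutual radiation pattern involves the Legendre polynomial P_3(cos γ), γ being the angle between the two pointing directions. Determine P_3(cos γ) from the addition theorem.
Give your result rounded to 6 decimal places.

0.207921

Summing Y*_{l m}(θ₁,φ₁)·Y_{l m}(θ₂,φ₂) over m ∈ [−3, 3]; prefactor 4π/(2·3+1) = 1.795196:
  term(m=-3) = -0.03316 - 0.02399j   from Y*(Ω₁)=0.03797 + 0.09254j, Y(Ω₂)=-0.34776 + 0.21562j
  term(m=-2) = -0.03236 - 0.01436j   from Y*(Ω₁)=-0.29871 + 0.07933j, Y(Ω₂)=0.08928 + 0.07178j
  term(m=-1) = 0.12215 + 0.02588j   from Y*(Ω₁)=-0.05380 - 0.41217j, Y(Ω₂)=-0.09978 + 0.28333j
  term(m=+0) = 0.00256 + 0.00000j   from Y*(Ω₁)=0.02059 + 0.00000j, Y(Ω₂)=0.12440 + 0.00000j
  term(m=+1) = 0.12215 - 0.02588j   from Y*(Ω₁)=0.05380 - 0.41217j, Y(Ω₂)=0.09978 + 0.28333j
  term(m=+2) = -0.03236 + 0.01436j   from Y*(Ω₁)=-0.29871 - 0.07933j, Y(Ω₂)=0.08928 - 0.07178j
  term(m=+3) = -0.03316 + 0.02399j   from Y*(Ω₁)=-0.03797 + 0.09254j, Y(Ω₂)=0.34776 + 0.21562j
Σ over m = 0.11582 - 0.00000j; ×(4π/7) → 0.20792 - 0.00000j. Real part: 0.207921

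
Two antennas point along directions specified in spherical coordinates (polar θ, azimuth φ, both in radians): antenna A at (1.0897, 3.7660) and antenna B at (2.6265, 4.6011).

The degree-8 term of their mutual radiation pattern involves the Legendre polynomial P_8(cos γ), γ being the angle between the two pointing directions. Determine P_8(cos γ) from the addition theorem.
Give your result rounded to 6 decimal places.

0.162771

Addition theorem: P_8(cos γ) = (4π/17) Σ_m Y*_{lm}(Ω₁) Y_{lm}(Ω₂), m = −8…8:
  m=-8: (0.054870, -0.188773) × (0.001125, 0.001389) = (0.000324, -0.000136)  (running Σ = (0.000324, -0.000136))
  m=-7: (0.137483, 0.386767) × (-0.008874, 0.008988) = (-0.004696, -0.002197)  (running Σ = (-0.004372, -0.002333))
  m=-6: (-0.332421, -0.229797) × (-0.043759, -0.034507) = (0.006617, 0.021527)  (running Σ = (0.002244, 0.019194))
  m=-5: (0.043682, -0.000854) × (0.090643, -0.145726) = (0.003835, -0.006443)  (running Σ = (0.006079, 0.012751))
  m=-4: (0.265156, -0.199058) × (0.334251, 0.159469) = (0.120372, -0.024251)  (running Σ = (0.126452, -0.011500))
  m=-3: (-0.065353, 0.209467) × (-0.169071, 0.487445) = (-0.091055, -0.067271)  (running Σ = (0.035397, -0.078771))
  m=-2: (0.073269, 0.219637) × (-0.312140, -0.070646) = (-0.007354, -0.073734)  (running Σ = (0.028044, -0.152505))
  m=-1: (-0.219741, -0.158342) × (-0.025619, 0.229251) = (0.041930, -0.046319)  (running Σ = (0.069973, -0.198824))
  m=0: (-0.194972, -0.000000) × (-0.411610, 0.000000) = (0.080253, 0.000000)  (running Σ = (0.150226, -0.198824))
  m=1: (0.219741, -0.158342) × (0.025619, 0.229251) = (0.041930, 0.046319)  (running Σ = (0.192155, -0.152505))
  m=2: (0.073269, -0.219637) × (-0.312140, 0.070646) = (-0.007354, 0.073734)  (running Σ = (0.184802, -0.078771))
  m=3: (0.065353, 0.209467) × (0.169071, 0.487445) = (-0.091055, 0.067271)  (running Σ = (0.093747, -0.011500))
  m=4: (0.265156, 0.199058) × (0.334251, -0.159469) = (0.120372, 0.024251)  (running Σ = (0.214119, 0.012751))
  m=5: (-0.043682, -0.000854) × (-0.090643, -0.145726) = (0.003835, 0.006443)  (running Σ = (0.217954, 0.019194))
  m=6: (-0.332421, 0.229797) × (-0.043759, 0.034507) = (0.006617, -0.021527)  (running Σ = (0.224571, -0.002333))
  m=7: (-0.137483, 0.386767) × (0.008874, 0.008988) = (-0.004696, 0.002197)  (running Σ = (0.219875, -0.000136))
  m=8: (0.054870, 0.188773) × (0.001125, -0.001389) = (0.000324, 0.000136)  (running Σ = (0.220199, -0.000000))
Σ over m = (0.220199, -0.000000); ×(4π/17) → (0.162771, -0.000000). Real part: 0.162771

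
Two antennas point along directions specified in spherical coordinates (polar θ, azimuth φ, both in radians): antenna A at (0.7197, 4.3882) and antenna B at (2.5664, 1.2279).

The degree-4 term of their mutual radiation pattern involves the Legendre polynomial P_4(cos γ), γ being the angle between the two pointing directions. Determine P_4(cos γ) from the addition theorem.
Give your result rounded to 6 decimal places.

Term-by-term m-sum for l=4 (normalisation 4π/9 = 1.396263):
  [-4]  conj(Y_{4,-4})(Ω₁) = (0.022608, -0.080425) ; Y_{4,-4}(Ω₂) = (0.007669, 0.037989) ; Δ = (0.003229, 0.000242)
  [-3]  conj(Y_{4,-3})(Ω₁) = (0.222760, 0.151820) ; Y_{4,-3}(Ω₂) = (0.144836, -0.087234) ; Δ = (0.045507, 0.002557)
  [-2]  conj(Y_{4,-2})(Ω₁) = (-0.342753, 0.259686) ; Y_{4,-2}(Ω₂) = (-0.300980, -0.246288) ; Δ = (0.167119, 0.006256)
  [-1]  conj(Y_{4,-1})(Ω₁) = (-0.071604, -0.213079) ; Y_{4,-1}(Ω₂) = (-0.140016, 0.392203) ; Δ = (0.093596, 0.001751)
  [+0]  conj(Y_{4,0})(Ω₁) = (-0.293264, -0.000000) ; Y_{4,0}(Ω₂) = (-0.081680, 0.000000) ; Δ = (0.023954, 0.000000)
  [+1]  conj(Y_{4,1})(Ω₁) = (0.071604, -0.213079) ; Y_{4,1}(Ω₂) = (0.140016, 0.392203) ; Δ = (0.093596, -0.001751)
  [+2]  conj(Y_{4,2})(Ω₁) = (-0.342753, -0.259686) ; Y_{4,2}(Ω₂) = (-0.300980, 0.246288) ; Δ = (0.167119, -0.006256)
  [+3]  conj(Y_{4,3})(Ω₁) = (-0.222760, 0.151820) ; Y_{4,3}(Ω₂) = (-0.144836, -0.087234) ; Δ = (0.045507, -0.002557)
  [+4]  conj(Y_{4,4})(Ω₁) = (0.022608, 0.080425) ; Y_{4,4}(Ω₂) = (0.007669, -0.037989) ; Δ = (0.003229, -0.000242)
Total Σ_m = (0.642856, -0.000000). Multiply by 1.396263: (0.897596, -0.000000). P_4(cos γ) = 0.897596

0.897596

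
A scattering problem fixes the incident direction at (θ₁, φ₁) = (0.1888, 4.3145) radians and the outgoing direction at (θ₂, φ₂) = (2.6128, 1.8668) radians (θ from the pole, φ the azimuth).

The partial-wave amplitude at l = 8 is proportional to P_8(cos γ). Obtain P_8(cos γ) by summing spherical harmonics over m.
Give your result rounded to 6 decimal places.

Term-by-term m-sum for l=8 (normalisation 4π/17 = 0.739198):
  [-8]  conj(Y_{8,-8})(Ω₁) = -0.000001+0.000000i ; Y_{8,-8}(Ω₂) = -0.001547-0.001511i ; Δ = +0.000000+0.000000i
  [-7]  conj(Y_{8,-7})(Ω₁) = +0.000006-0.000016i ; Y_{8,-7}(Ω₂) = -0.012984+0.007114i ; Δ = +0.000000+0.000000i
  [-6]  conj(Y_{8,-6})(Ω₁) = +0.000162+0.000152i ; Y_{8,-6}(Ω₂) = +0.012877+0.061862i ; Δ = -0.000007+0.000012i
  [-5]  conj(Y_{8,-5})(Ω₁) = -0.001949+0.000867i ; Y_{8,-5}(Ω₂) = +0.186959+0.017018i ; Δ = -0.000379+0.000129i
  [-4]  conj(Y_{8,-4})(Ω₁) = -0.000317-0.015282i ; Y_{8,-4}(Ω₂) = +0.146647-0.360049i ; Δ = -0.005549-0.002127i
  [-3]  conj(Y_{8,-3})(Ω₁) = +0.074967+0.029694i ; Y_{8,-3}(Ω₂) = -0.397539-0.323310i ; Δ = -0.020202-0.036042i
  [-2]  conj(Y_{8,-2})(Ω₁) = -0.207884+0.212245i ; Y_{8,-2}(Ω₂) = -0.229871+0.154581i ; Δ = +0.014978-0.080924i
  [-1]  conj(Y_{8,-1})(Ω₁) = -0.257692-0.613105i ; Y_{8,-1}(Ω₂) = -0.079020-0.259114i ; Δ = -0.138501+0.115219i
  [+0]  conj(Y_{8,0})(Ω₁) = +0.527450-0.000000i ; Y_{8,0}(Ω₂) = -0.382416+0.000000i ; Δ = -0.201705+0.000000i
  [+1]  conj(Y_{8,1})(Ω₁) = +0.257692-0.613105i ; Y_{8,1}(Ω₂) = +0.079020-0.259114i ; Δ = -0.138501-0.115219i
  [+2]  conj(Y_{8,2})(Ω₁) = -0.207884-0.212245i ; Y_{8,2}(Ω₂) = -0.229871-0.154581i ; Δ = +0.014978+0.080924i
  [+3]  conj(Y_{8,3})(Ω₁) = -0.074967+0.029694i ; Y_{8,3}(Ω₂) = +0.397539-0.323310i ; Δ = -0.020202+0.036042i
  [+4]  conj(Y_{8,4})(Ω₁) = -0.000317+0.015282i ; Y_{8,4}(Ω₂) = +0.146647+0.360049i ; Δ = -0.005549+0.002127i
  [+5]  conj(Y_{8,5})(Ω₁) = +0.001949+0.000867i ; Y_{8,5}(Ω₂) = -0.186959+0.017018i ; Δ = -0.000379-0.000129i
  [+6]  conj(Y_{8,6})(Ω₁) = +0.000162-0.000152i ; Y_{8,6}(Ω₂) = +0.012877-0.061862i ; Δ = -0.000007-0.000012i
  [+7]  conj(Y_{8,7})(Ω₁) = -0.000006-0.000016i ; Y_{8,7}(Ω₂) = +0.012984+0.007114i ; Δ = +0.000000-0.000000i
  [+8]  conj(Y_{8,8})(Ω₁) = -0.000001-0.000000i ; Y_{8,8}(Ω₂) = -0.001547+0.001511i ; Δ = +0.000000-0.000000i
Σ over m = -0.501028-0.000000i; ×(4π/17) → -0.370359-0.000000i. Real part: -0.370359

-0.370359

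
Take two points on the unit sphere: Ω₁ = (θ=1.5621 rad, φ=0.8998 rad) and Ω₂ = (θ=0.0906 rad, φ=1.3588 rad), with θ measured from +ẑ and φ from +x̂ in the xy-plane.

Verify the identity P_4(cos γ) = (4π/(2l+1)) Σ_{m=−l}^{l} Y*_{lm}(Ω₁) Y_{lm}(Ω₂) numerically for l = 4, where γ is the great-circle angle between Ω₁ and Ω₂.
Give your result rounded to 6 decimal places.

0.345065

Expand P_4 via completeness: Σ_{m} conj(Y_{4,m}) at Ω₁ times Y_{4,m} at Ω₂ —
  m=-4: -0.39694 - 0.19548j × 0.00002 + 0.00002j = -0.00000 - 0.00001j  (running Σ = -0.00000 - 0.00001j)
  m=-3: -0.00984 + 0.00466j × -0.00055 + 0.00074j = 0.00000 - 0.00001j  (running Σ = -0.00000 - 0.00002j)
  m=-2: 0.07583 - 0.32561j × -0.01483 - 0.00669j = -0.00330 + 0.00432j  (running Σ = -0.00331 + 0.00430j)
  m=-1: -0.00767 - 0.00966j × 0.03536 - 0.16431j = -0.00186 + 0.00092j  (running Σ = -0.00517 + 0.00522j)
  m=0: 0.31712 + 0.00000j × 0.81189 + 0.00000j = 0.25747 + 0.00000j  (running Σ = 0.25230 + 0.00522j)
  m=1: 0.00767 - 0.00966j × -0.03536 - 0.16431j = -0.00186 - 0.00092j  (running Σ = 0.25044 + 0.00430j)
  m=2: 0.07583 + 0.32561j × -0.01483 + 0.00669j = -0.00330 - 0.00432j  (running Σ = 0.24714 - 0.00002j)
  m=3: 0.00984 + 0.00466j × 0.00055 + 0.00074j = 0.00000 + 0.00001j  (running Σ = 0.24714 - 0.00001j)
  m=4: -0.39694 + 0.19548j × 0.00002 - 0.00002j = -0.00000 + 0.00001j  (running Σ = 0.24713 - 0.00000j)
Total Σ_m = 0.24713 - 0.00000j. Multiply by 1.396263: 0.34506 - 0.00000j. P_4(cos γ) = 0.345065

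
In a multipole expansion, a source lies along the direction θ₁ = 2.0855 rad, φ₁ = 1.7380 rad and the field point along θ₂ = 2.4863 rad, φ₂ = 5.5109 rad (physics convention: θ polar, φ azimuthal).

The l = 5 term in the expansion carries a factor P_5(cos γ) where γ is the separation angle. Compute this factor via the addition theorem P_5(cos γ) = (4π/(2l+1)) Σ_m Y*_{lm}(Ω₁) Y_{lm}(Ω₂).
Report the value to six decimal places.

-0.070565

Addition theorem: P_5(cos γ) = (4π/11) Σ_m Y*_{lm}(Ω₁) Y_{lm}(Ω₂), m = −5…5:
  term(m=-5) = 0.00904 - 0.00014j   from Y*(Ω₁)=-0.17208 + 0.15548j, Y(Ω₂)=-0.02933 - 0.02571j
  term(m=-4) = -0.05431 - 0.03848j   from Y*(Ω₁)=-0.32541 - 0.25718j, Y(Ω₂)=0.16026 - 0.00841j
  term(m=-3) = 0.03120 + 0.09317j   from Y*(Ω₁)=0.12956 - 0.23626j, Y(Ω₂)=-0.24750 + 0.26779j
  term(m=-2) = -0.02314 + 0.07269j   from Y*(Ω₁)=-0.16300 - 0.05664j, Y(Ω₂)=-0.01159 - 0.44193j
  term(m=-1) = 0.02536 - 0.01854j   from Y*(Ω₁)=0.05379 - 0.31873j, Y(Ω₂)=0.06963 + 0.06783j
  term(m=+0) = -0.03808 + 0.00000j   from Y*(Ω₁)=-0.09996 + 0.00000j, Y(Ω₂)=0.38091 + 0.00000j
  term(m=+1) = 0.02536 + 0.01854j   from Y*(Ω₁)=-0.05379 - 0.31873j, Y(Ω₂)=-0.06963 + 0.06783j
  term(m=+2) = -0.02314 - 0.07269j   from Y*(Ω₁)=-0.16300 + 0.05664j, Y(Ω₂)=-0.01159 + 0.44193j
  term(m=+3) = 0.03120 - 0.09317j   from Y*(Ω₁)=-0.12956 - 0.23626j, Y(Ω₂)=0.24750 + 0.26779j
  term(m=+4) = -0.05431 + 0.03848j   from Y*(Ω₁)=-0.32541 + 0.25718j, Y(Ω₂)=0.16026 + 0.00841j
  term(m=+5) = 0.00904 + 0.00014j   from Y*(Ω₁)=0.17208 + 0.15548j, Y(Ω₂)=0.02933 - 0.02571j
Total Σ_m = -0.06177 - 0.00000j. Multiply by 1.142397: -0.07056 - 0.00000j. P_5(cos γ) = -0.070565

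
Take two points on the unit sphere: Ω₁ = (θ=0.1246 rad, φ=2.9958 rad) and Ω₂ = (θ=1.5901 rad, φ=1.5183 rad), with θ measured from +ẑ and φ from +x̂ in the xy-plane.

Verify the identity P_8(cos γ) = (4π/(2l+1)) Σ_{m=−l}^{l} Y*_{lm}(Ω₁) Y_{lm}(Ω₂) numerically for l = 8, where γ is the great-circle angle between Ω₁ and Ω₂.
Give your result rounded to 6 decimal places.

Summing Y*_{l m}(θ₁,φ₁)·Y_{l m}(θ₂,φ₂) over m ∈ [−8, 8]; prefactor 4π/(2·8+1) = 0.739198:
  term(m=-8) = +0.000000-0.000000i   from Y*(Ω₁)=+0.000000-0.000000i, Y(Ω₂)=+0.469938+0.209845i
  term(m=-7) = +0.000000+0.000000i   from Y*(Ω₁)=-0.000000+0.000001i, Y(Ω₂)=+0.014279-0.037091i
  term(m=-6) = +0.000006-0.000004i   from Y*(Ω₁)=+0.000012-0.000015i, Y(Ω₂)=+0.355500+0.115831i
  term(m=-5) = +0.000006+0.000012i   from Y*(Ω₁)=-0.000210+0.000188i, Y(Ω₂)=+0.012184-0.045348i
  term(m=-4) = +0.000966-0.000378i   from Y*(Ω₁)=+0.002587-0.001707i, Y(Ω₂)=+0.327414+0.069781i
  term(m=-3) = +0.000352+0.001225i   from Y*(Ω₁)=-0.022916+0.010715i, Y(Ω₂)=+0.007903-0.049765i
  term(m=-2) = +0.045756-0.008638i   from Y*(Ω₁)=+0.140040-0.042032i, Y(Ω₂)=+0.316717+0.033376i
  term(m=-1) = +0.002578+0.027553i   from Y*(Ω₁)=-0.527884+0.077512i, Y(Ω₂)=+0.002722-0.051796i
  term(m=+0) = +0.269818+0.000000i   from Y*(Ω₁)=+0.859897-0.000000i, Y(Ω₂)=+0.313780+0.000000i
  term(m=+1) = +0.002578-0.027553i   from Y*(Ω₁)=+0.527884+0.077512i, Y(Ω₂)=-0.002722-0.051796i
  term(m=+2) = +0.045756+0.008638i   from Y*(Ω₁)=+0.140040+0.042032i, Y(Ω₂)=+0.316717-0.033376i
  term(m=+3) = +0.000352-0.001225i   from Y*(Ω₁)=+0.022916+0.010715i, Y(Ω₂)=-0.007903-0.049765i
  term(m=+4) = +0.000966+0.000378i   from Y*(Ω₁)=+0.002587+0.001707i, Y(Ω₂)=+0.327414-0.069781i
  term(m=+5) = +0.000006-0.000012i   from Y*(Ω₁)=+0.000210+0.000188i, Y(Ω₂)=-0.012184-0.045348i
  term(m=+6) = +0.000006+0.000004i   from Y*(Ω₁)=+0.000012+0.000015i, Y(Ω₂)=+0.355500-0.115831i
  term(m=+7) = +0.000000-0.000000i   from Y*(Ω₁)=+0.000000+0.000001i, Y(Ω₂)=-0.014279-0.037091i
  term(m=+8) = +0.000000+0.000000i   from Y*(Ω₁)=+0.000000+0.000000i, Y(Ω₂)=+0.469938-0.209845i
Accumulated sum +0.369147+0.000000i; after 4π/(2l+1) scaling, +0.272873+0.000000i ⇒ P_8 = 0.272873

0.272873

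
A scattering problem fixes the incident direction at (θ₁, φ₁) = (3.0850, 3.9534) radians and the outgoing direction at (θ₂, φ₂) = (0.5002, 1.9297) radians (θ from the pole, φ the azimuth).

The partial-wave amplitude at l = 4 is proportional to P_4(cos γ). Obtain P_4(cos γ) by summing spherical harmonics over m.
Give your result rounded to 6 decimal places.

0.138075

Expand P_4 via completeness: Σ_{m} conj(Y_{4,m}) at Ω₁ times Y_{4,m} at Ω₂ —
  m=-4: -0.00000 - 0.00000j × 0.00316 - 0.02320j = -0.00000 + 0.00000j  (running Σ = -0.00000 + 0.00000j)
  m=-3: -0.00017 + 0.00015j × 0.10667 + 0.05746j = -0.00003 + 0.00001j  (running Σ = -0.00003 + 0.00001j)
  m=-2: -0.00034 + 0.00639j × -0.25444 + 0.22217j = -0.00133 - 0.00170j  (running Σ = -0.00136 - 0.00169j)
  m=-1: 0.07313 + 0.07710j × -0.16713 - 0.44550j = 0.02213 - 0.04547j  (running Σ = 0.02077 - 0.04716j)
  m=0: 0.83278 + 0.00000j × 0.06888 + 0.00000j = 0.05736 + 0.00000j  (running Σ = 0.07812 - 0.04716j)
  m=1: -0.07313 + 0.07710j × 0.16713 - 0.44550j = 0.02213 + 0.04547j  (running Σ = 0.10025 - 0.00169j)
  m=2: -0.00034 - 0.00639j × -0.25444 - 0.22217j = -0.00133 + 0.00170j  (running Σ = 0.09892 + 0.00001j)
  m=3: 0.00017 + 0.00015j × -0.10667 + 0.05746j = -0.00003 - 0.00001j  (running Σ = 0.09889 + 0.00000j)
  m=4: -0.00000 + 0.00000j × 0.00316 + 0.02320j = -0.00000 - 0.00000j  (running Σ = 0.09889 - 0.00000j)
Accumulated sum 0.09889 - 0.00000j; after 4π/(2l+1) scaling, 0.13807 - 0.00000j ⇒ P_4 = 0.138075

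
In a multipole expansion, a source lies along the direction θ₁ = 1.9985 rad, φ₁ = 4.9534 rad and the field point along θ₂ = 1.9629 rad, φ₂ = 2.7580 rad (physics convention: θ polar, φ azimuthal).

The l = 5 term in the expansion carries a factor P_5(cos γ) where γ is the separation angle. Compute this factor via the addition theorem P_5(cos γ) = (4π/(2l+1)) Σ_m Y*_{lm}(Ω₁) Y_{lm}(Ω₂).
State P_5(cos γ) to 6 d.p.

Expand P_5 via completeness: Σ_{m} conj(Y_{5,m}) at Ω₁ times Y_{5,m} at Ω₂ —
  m=-5: Y*=(0.270359, -0.103540)  Y=(0.106422, -0.294130)  product (-0.001682, -0.090539)
  m=-4: Y*=(-0.237961, -0.342836)  Y=(-0.014896, -0.408750)  product (-0.136589, 0.102373)
  m=-3: Y*=(-0.094569, 0.107167)  Y=(-0.034982, -0.078331)  product (0.011703, 0.003659)
  m=-2: Y*=(-0.249532, -0.130551)  Y=(0.223717, 0.215713)  product (-0.027663, -0.083034)
  m=-1: Y*=(-0.054746, 0.222738)  Y=(0.163737, 0.066082)  product (-0.023683, 0.032853)
  m=+0: Y*=(-0.233893, -0.000000)  Y=(-0.273577, 0.000000)  product (0.063988, 0.000000)
  m=+1: Y*=(0.054746, 0.222738)  Y=(-0.163737, 0.066082)  product (-0.023683, -0.032853)
  m=+2: Y*=(-0.249532, 0.130551)  Y=(0.223717, -0.215713)  product (-0.027663, 0.083034)
  m=+3: Y*=(0.094569, 0.107167)  Y=(0.034982, -0.078331)  product (0.011703, -0.003659)
  m=+4: Y*=(-0.237961, 0.342836)  Y=(-0.014896, 0.408750)  product (-0.136589, -0.102373)
  m=+5: Y*=(-0.270359, -0.103540)  Y=(-0.106422, -0.294130)  product (-0.001682, 0.090539)
Σ over m = (-0.291842, 0.000000); ×(4π/11) → (-0.333399, 0.000000). Real part: -0.333399

-0.333399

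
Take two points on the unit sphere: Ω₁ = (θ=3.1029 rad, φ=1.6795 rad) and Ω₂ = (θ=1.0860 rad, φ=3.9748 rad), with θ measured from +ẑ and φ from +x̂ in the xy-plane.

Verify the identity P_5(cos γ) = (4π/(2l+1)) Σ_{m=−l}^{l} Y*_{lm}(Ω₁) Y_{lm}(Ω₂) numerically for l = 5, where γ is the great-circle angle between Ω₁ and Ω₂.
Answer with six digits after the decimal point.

-0.115293

Expand P_5 via completeness: Σ_{m} conj(Y_{5,m}) at Ω₁ times Y_{5,m} at Ω₂ —
  [-5]  conj(Y_{5,-5})(Ω₁) = (-0.000000, 0.000000) ; Y_{5,-5}(Ω₂) = (0.130750, -0.215014) ; Δ = (0.000000, 0.000000)
  [-4]  conj(Y_{5,-4})(Ω₁) = (-0.000003, -0.000001) ; Y_{5,-4}(Ω₂) = (-0.411514, 0.079670) ; Δ = (0.000001, 0.000000)
  [-3]  conj(Y_{5,-3})(Ω₁) = (0.000051, -0.000151) ; Y_{5,-3}(Ω₂) = (0.183199, 0.136962) ; Δ = (0.000030, -0.000021)
  [-2]  conj(Y_{5,-2})(Ω₁) = (0.004938, 0.001091) ; Y_{5,-2}(Ω₂) = (0.020569, 0.214457) ; Δ = (-0.000132, 0.001081)
  [-1]  conj(Y_{5,-1})(Ω₁) = (-0.010697, 0.098015) ; Y_{5,-1}(Ω₂) = (0.200104, -0.220215) ; Δ = (0.019444, 0.021969)
  [+0]  conj(Y_{5,0})(Ω₁) = (-0.925126, -0.000000) ; Y_{5,0}(Ω₂) = (0.150907, 0.000000) ; Δ = (-0.139608, -0.000000)
  [+1]  conj(Y_{5,1})(Ω₁) = (0.010697, 0.098015) ; Y_{5,1}(Ω₂) = (-0.200104, -0.220215) ; Δ = (0.019444, -0.021969)
  [+2]  conj(Y_{5,2})(Ω₁) = (0.004938, -0.001091) ; Y_{5,2}(Ω₂) = (0.020569, -0.214457) ; Δ = (-0.000132, -0.001081)
  [+3]  conj(Y_{5,3})(Ω₁) = (-0.000051, -0.000151) ; Y_{5,3}(Ω₂) = (-0.183199, 0.136962) ; Δ = (0.000030, 0.000021)
  [+4]  conj(Y_{5,4})(Ω₁) = (-0.000003, 0.000001) ; Y_{5,4}(Ω₂) = (-0.411514, -0.079670) ; Δ = (0.000001, -0.000000)
  [+5]  conj(Y_{5,5})(Ω₁) = (0.000000, 0.000000) ; Y_{5,5}(Ω₂) = (-0.130750, -0.215014) ; Δ = (0.000000, -0.000000)
Accumulated sum (-0.100922, -0.000000); after 4π/(2l+1) scaling, (-0.115293, -0.000000) ⇒ P_5 = -0.115293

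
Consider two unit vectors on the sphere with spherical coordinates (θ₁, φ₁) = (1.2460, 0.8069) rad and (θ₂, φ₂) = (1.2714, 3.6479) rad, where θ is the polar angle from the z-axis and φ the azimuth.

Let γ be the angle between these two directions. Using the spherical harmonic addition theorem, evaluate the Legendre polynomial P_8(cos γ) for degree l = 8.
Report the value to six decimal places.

0.119021

Term-by-term m-sum for l=8 (normalisation 4π/17 = 0.739198):
  [-8]  conj(Y_{8,-8})(Ω₁) = 0.33047 + 0.05741j ; Y_{8,-8}(Ω₂) = -0.22013 + 0.28251j ; Δ = -0.08897 + 0.08072j
  [-7]  conj(Y_{8,-7})(Ω₁) = 0.36374 - 0.26794j ; Y_{8,-7}(Ω₂) = 0.40686 - 0.17325j ; Δ = 0.10157 - 0.17203j
  [-6]  conj(Y_{8,-6})(Ω₁) = 0.01851 - 0.14268j ; Y_{8,-6}(Ω₂) = -0.08687 - 0.00905j ; Δ = -0.00290 + 0.01223j
  [-5]  conj(Y_{8,-5})(Ω₁) = 0.18320 + 0.22753j ; Y_{8,-5}(Ω₂) = -0.26541 - 0.18552j ; Δ = -0.00641 - 0.09438j
  [-4]  conj(Y_{8,-4})(Ω₁) = 0.26472 + 0.02282j ; Y_{8,-4}(Ω₂) = 0.09530 + 0.19507j ; Δ = 0.02078 + 0.05381j
  [-3]  conj(Y_{8,-3})(Ω₁) = -0.13488 + 0.11851j ; Y_{8,-3}(Ω₂) = -0.01204 + 0.23193j ; Δ = -0.02586 - 0.03271j
  [-2]  conj(Y_{8,-2})(Ω₁) = -0.01281 + 0.29771j ; Y_{8,-2}(Ω₂) = 0.13768 - 0.22049j ; Δ = 0.06388 + 0.04381j
  [-1]  conj(Y_{8,-1})(Ω₁) = -0.08741 - 0.09126j ; Y_{8,-1}(Ω₂) = 0.16367 - 0.09076j ; Δ = -0.02259 - 0.00700j
  [+0]  conj(Y_{8,0})(Ω₁) = -0.30385 + 0.00000j ; Y_{8,0}(Ω₂) = -0.26993 + 0.00000j ; Δ = 0.08202 + 0.00000j
  [+1]  conj(Y_{8,1})(Ω₁) = 0.08741 - 0.09126j ; Y_{8,1}(Ω₂) = -0.16367 - 0.09076j ; Δ = -0.02259 + 0.00700j
  [+2]  conj(Y_{8,2})(Ω₁) = -0.01281 - 0.29771j ; Y_{8,2}(Ω₂) = 0.13768 + 0.22049j ; Δ = 0.06388 - 0.04381j
  [+3]  conj(Y_{8,3})(Ω₁) = 0.13488 + 0.11851j ; Y_{8,3}(Ω₂) = 0.01204 + 0.23193j ; Δ = -0.02586 + 0.03271j
  [+4]  conj(Y_{8,4})(Ω₁) = 0.26472 - 0.02282j ; Y_{8,4}(Ω₂) = 0.09530 - 0.19507j ; Δ = 0.02078 - 0.05381j
  [+5]  conj(Y_{8,5})(Ω₁) = -0.18320 + 0.22753j ; Y_{8,5}(Ω₂) = 0.26541 - 0.18552j ; Δ = -0.00641 + 0.09438j
  [+6]  conj(Y_{8,6})(Ω₁) = 0.01851 + 0.14268j ; Y_{8,6}(Ω₂) = -0.08687 + 0.00905j ; Δ = -0.00290 - 0.01223j
  [+7]  conj(Y_{8,7})(Ω₁) = -0.36374 - 0.26794j ; Y_{8,7}(Ω₂) = -0.40686 - 0.17325j ; Δ = 0.10157 + 0.17203j
  [+8]  conj(Y_{8,8})(Ω₁) = 0.33047 - 0.05741j ; Y_{8,8}(Ω₂) = -0.22013 - 0.28251j ; Δ = -0.08897 - 0.08072j
Total Σ_m = 0.16101 + 0.00000j. Multiply by 0.739198: 0.11902 + 0.00000j. P_8(cos γ) = 0.119021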